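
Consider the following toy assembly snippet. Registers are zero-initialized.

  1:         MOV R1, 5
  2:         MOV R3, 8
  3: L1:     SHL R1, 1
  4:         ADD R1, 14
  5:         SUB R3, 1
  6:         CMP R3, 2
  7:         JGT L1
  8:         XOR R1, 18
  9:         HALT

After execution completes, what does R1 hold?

R1=5
R3=8
R1=5<<1=10
R1=10+14=24
R3=8-1=7
CMP R3, 2  (cmp 7,2)
JGT L1: taken
R1=24<<1=48
R1=48+14=62
R3=7-1=6
CMP R3, 2  (cmp 6,2)
JGT L1: taken
R1=62<<1=124
R1=124+14=138
R3=6-1=5
CMP R3, 2  (cmp 5,2)
JGT L1: taken
R1=138<<1=276
R1=276+14=290
R3=5-1=4
CMP R3, 2  (cmp 4,2)
JGT L1: taken
R1=290<<1=580
R1=580+14=594
R3=4-1=3
CMP R3, 2  (cmp 3,2)
JGT L1: taken
R1=594<<1=1188
R1=1188+14=1202
R3=3-1=2
CMP R3, 2  (cmp 2,2)
JGT L1: not taken
R1=1202^18=1184
halt.

1184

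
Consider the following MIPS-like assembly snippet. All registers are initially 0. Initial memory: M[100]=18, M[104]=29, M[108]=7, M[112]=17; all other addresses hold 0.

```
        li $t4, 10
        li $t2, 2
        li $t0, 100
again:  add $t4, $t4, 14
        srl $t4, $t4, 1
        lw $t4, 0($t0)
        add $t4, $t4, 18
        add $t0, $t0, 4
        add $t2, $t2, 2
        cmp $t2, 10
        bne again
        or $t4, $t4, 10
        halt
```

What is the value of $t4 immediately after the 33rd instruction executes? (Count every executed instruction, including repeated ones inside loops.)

35

$t4=10
$t2=2
$t0=100
$t4=10+14=24
$t4=24>>1=12
$t4=M[100]=18
$t4=18+18=36
$t0=100+4=104
$t2=2+2=4
cmp $t2, 10  (cmp 4,10)
bne again: taken
$t4=36+14=50
$t4=50>>1=25
$t4=M[104]=29
$t4=29+18=47
$t0=104+4=108
$t2=4+2=6
cmp $t2, 10  (cmp 6,10)
bne again: taken
$t4=47+14=61
$t4=61>>1=30
$t4=M[108]=7
$t4=7+18=25
$t0=108+4=112
$t2=6+2=8
cmp $t2, 10  (cmp 8,10)
bne again: taken
$t4=25+14=39
$t4=39>>1=19
$t4=M[112]=17
$t4=17+18=35
$t0=112+4=116
$t2=8+2=10
After step 33: $t4 = 35.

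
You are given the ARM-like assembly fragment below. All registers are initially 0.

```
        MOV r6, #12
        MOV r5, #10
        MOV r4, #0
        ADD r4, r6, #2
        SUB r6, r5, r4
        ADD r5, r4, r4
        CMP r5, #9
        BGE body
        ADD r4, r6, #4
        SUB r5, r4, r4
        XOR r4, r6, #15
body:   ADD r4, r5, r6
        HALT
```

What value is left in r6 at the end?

r6=12
r5=10
r4=0
r4=12+2=14
r6=10-14=-4
r5=14+14=28
CMP r5, #9  (cmp 28,9)
BGE body: taken
r4=28+(-4)=24
halt.

-4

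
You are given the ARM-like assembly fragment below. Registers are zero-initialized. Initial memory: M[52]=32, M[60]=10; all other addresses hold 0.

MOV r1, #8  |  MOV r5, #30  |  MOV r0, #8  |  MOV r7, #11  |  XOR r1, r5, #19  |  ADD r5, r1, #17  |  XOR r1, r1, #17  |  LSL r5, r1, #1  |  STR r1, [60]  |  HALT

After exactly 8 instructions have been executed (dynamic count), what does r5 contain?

MOV r1, #8 → r1=8
MOV r5, #30 → r5=30
MOV r0, #8 → r0=8
MOV r7, #11 → r7=11
XOR r1, r5, #19 → r1=30^19=13
ADD r5, r1, #17 → r5=13+17=30
XOR r1, r1, #17 → r1=13^17=28
LSL r5, r1, #1 → r5=28<<1=56
After step 8: r5 = 56.

56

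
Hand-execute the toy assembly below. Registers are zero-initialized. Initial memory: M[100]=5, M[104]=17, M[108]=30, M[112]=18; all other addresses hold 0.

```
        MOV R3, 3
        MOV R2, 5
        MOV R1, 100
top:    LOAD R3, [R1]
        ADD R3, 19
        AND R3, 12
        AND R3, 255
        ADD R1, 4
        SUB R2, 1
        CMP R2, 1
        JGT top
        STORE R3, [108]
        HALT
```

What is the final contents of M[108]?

4

after MOV R3, 3: R3=3
after MOV R2, 5: R2=5
after MOV R1, 100: R1=100
after LOAD R3, [R1]: R3=M[100]=5
after ADD R3, 19: R3=5+19=24
after AND R3, 12: R3=24&12=8
after AND R3, 255: R3=8&255=8
after ADD R1, 4: R1=100+4=104
after SUB R2, 1: R2=5-1=4
CMP R2, 1  (cmp 4,1)
JGT top: taken
after LOAD R3, [R1]: R3=M[104]=17
after ADD R3, 19: R3=17+19=36
after AND R3, 12: R3=36&12=4
after AND R3, 255: R3=4&255=4
after ADD R1, 4: R1=104+4=108
after SUB R2, 1: R2=4-1=3
CMP R2, 1  (cmp 3,1)
JGT top: taken
after LOAD R3, [R1]: R3=M[108]=30
after ADD R3, 19: R3=30+19=49
after AND R3, 12: R3=49&12=0
after AND R3, 255: R3=0&255=0
after ADD R1, 4: R1=108+4=112
after SUB R2, 1: R2=3-1=2
CMP R2, 1  (cmp 2,1)
JGT top: taken
after LOAD R3, [R1]: R3=M[112]=18
after ADD R3, 19: R3=18+19=37
after AND R3, 12: R3=37&12=4
after AND R3, 255: R3=4&255=4
after ADD R1, 4: R1=112+4=116
after SUB R2, 1: R2=2-1=1
CMP R2, 1  (cmp 1,1)
JGT top: not taken
STORE R3, [108] → M[108]=4
halt.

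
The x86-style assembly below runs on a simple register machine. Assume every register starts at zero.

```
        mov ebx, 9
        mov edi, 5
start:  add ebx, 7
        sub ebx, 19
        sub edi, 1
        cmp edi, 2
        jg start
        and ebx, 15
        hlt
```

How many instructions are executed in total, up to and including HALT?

19

after mov ebx, 9: ebx=9
after mov edi, 5: edi=5
after add ebx, 7: ebx=9+7=16
after sub ebx, 19: ebx=16-19=-3
after sub edi, 1: edi=5-1=4
cmp edi, 2  (cmp 4,2)
jg start: taken
after add ebx, 7: ebx=(-3)+7=4
after sub ebx, 19: ebx=4-19=-15
after sub edi, 1: edi=4-1=3
cmp edi, 2  (cmp 3,2)
jg start: taken
after add ebx, 7: ebx=(-15)+7=-8
after sub ebx, 19: ebx=(-8)-19=-27
after sub edi, 1: edi=3-1=2
cmp edi, 2  (cmp 2,2)
jg start: not taken
after and ebx, 15: ebx=(-27)&15=5
halt.
Total executed instructions: 19.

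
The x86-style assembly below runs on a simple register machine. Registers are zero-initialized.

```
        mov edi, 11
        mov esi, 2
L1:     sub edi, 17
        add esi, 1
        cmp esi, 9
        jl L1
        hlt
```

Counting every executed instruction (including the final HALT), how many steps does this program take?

edi=11
esi=2
edi=11-17=-6
esi=2+1=3
cmp esi, 9  (cmp 3,9)
jl L1: taken
edi=(-6)-17=-23
esi=3+1=4
cmp esi, 9  (cmp 4,9)
jl L1: taken
edi=(-23)-17=-40
esi=4+1=5
cmp esi, 9  (cmp 5,9)
jl L1: taken
edi=(-40)-17=-57
esi=5+1=6
cmp esi, 9  (cmp 6,9)
jl L1: taken
edi=(-57)-17=-74
esi=6+1=7
cmp esi, 9  (cmp 7,9)
jl L1: taken
edi=(-74)-17=-91
esi=7+1=8
cmp esi, 9  (cmp 8,9)
jl L1: taken
edi=(-91)-17=-108
esi=8+1=9
cmp esi, 9  (cmp 9,9)
jl L1: not taken
halt.
Total executed instructions: 31.

31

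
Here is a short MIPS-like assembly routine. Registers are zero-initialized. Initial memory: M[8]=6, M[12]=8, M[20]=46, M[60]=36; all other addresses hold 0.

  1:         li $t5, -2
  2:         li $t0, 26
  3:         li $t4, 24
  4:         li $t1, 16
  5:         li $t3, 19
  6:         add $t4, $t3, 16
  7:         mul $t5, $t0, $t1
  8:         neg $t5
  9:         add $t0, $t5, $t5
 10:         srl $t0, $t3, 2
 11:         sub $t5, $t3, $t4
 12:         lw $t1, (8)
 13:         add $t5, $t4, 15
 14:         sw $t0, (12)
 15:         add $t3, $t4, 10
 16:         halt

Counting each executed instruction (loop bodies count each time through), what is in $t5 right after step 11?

li $t5, -2 → $t5=-2
li $t0, 26 → $t0=26
li $t4, 24 → $t4=24
li $t1, 16 → $t1=16
li $t3, 19 → $t3=19
add $t4, $t3, 16 → $t4=19+16=35
mul $t5, $t0, $t1 → $t5=26*16=416
neg $t5 → $t5=-(416)=-416
add $t0, $t5, $t5 → $t0=(-416)+(-416)=-832
srl $t0, $t3, 2 → $t0=19>>2=4
sub $t5, $t3, $t4 → $t5=19-35=-16
After step 11: $t5 = -16.

-16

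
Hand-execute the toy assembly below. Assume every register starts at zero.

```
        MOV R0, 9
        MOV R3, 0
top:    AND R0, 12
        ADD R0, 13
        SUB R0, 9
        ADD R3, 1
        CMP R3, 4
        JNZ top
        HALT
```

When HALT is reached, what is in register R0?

R0=9
R3=0
R0=9&12=8
R0=8+13=21
R0=21-9=12
R3=0+1=1
CMP R3, 4  (cmp 1,4)
JNZ top: taken
R0=12&12=12
R0=12+13=25
R0=25-9=16
R3=1+1=2
CMP R3, 4  (cmp 2,4)
JNZ top: taken
R0=16&12=0
R0=0+13=13
R0=13-9=4
R3=2+1=3
CMP R3, 4  (cmp 3,4)
JNZ top: taken
R0=4&12=4
R0=4+13=17
R0=17-9=8
R3=3+1=4
CMP R3, 4  (cmp 4,4)
JNZ top: not taken
halt.

8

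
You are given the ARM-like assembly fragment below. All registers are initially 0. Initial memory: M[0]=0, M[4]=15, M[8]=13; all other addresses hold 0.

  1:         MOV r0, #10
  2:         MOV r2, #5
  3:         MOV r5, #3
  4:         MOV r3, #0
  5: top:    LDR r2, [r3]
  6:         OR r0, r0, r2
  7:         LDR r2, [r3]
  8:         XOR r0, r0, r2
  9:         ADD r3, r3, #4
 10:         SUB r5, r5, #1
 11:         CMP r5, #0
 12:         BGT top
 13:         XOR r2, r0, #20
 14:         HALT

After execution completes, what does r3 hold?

MOV r0, #10 → r0=10
MOV r2, #5 → r2=5
MOV r5, #3 → r5=3
MOV r3, #0 → r3=0
LDR r2, [r3] → r2=M[0]=0
OR r0, r0, r2 → r0=10|0=10
LDR r2, [r3] → r2=M[0]=0
XOR r0, r0, r2 → r0=10^0=10
ADD r3, r3, #4 → r3=0+4=4
SUB r5, r5, #1 → r5=3-1=2
CMP r5, #0  (cmp 2,0)
BGT top: taken
LDR r2, [r3] → r2=M[4]=15
OR r0, r0, r2 → r0=10|15=15
LDR r2, [r3] → r2=M[4]=15
XOR r0, r0, r2 → r0=15^15=0
ADD r3, r3, #4 → r3=4+4=8
SUB r5, r5, #1 → r5=2-1=1
CMP r5, #0  (cmp 1,0)
BGT top: taken
LDR r2, [r3] → r2=M[8]=13
OR r0, r0, r2 → r0=0|13=13
LDR r2, [r3] → r2=M[8]=13
XOR r0, r0, r2 → r0=13^13=0
ADD r3, r3, #4 → r3=8+4=12
SUB r5, r5, #1 → r5=1-1=0
CMP r5, #0  (cmp 0,0)
BGT top: not taken
XOR r2, r0, #20 → r2=0^20=20
halt.

12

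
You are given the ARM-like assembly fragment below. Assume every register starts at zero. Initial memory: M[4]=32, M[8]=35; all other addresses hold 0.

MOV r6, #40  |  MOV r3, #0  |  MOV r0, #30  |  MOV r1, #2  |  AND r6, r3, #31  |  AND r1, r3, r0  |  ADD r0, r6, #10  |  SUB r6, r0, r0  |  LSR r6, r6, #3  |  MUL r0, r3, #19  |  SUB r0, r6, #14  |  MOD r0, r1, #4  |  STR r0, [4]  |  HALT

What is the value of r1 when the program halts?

0

r6=40
r3=0
r0=30
r1=2
r6=0&31=0
r1=0&30=0
r0=0+10=10
r6=10-10=0
r6=0>>3=0
r0=0*19=0
r0=0-14=-14
r0=0%4=0
STR r0, [4] → M[4]=0
halt.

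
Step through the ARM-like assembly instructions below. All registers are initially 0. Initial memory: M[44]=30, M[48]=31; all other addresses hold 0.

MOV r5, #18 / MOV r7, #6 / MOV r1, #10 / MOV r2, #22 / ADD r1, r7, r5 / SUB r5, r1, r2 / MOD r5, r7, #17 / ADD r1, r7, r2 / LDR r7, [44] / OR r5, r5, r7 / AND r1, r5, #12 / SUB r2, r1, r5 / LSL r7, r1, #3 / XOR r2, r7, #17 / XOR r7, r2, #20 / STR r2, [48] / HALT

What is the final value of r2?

after MOV r5, #18: r5=18
after MOV r7, #6: r7=6
after MOV r1, #10: r1=10
after MOV r2, #22: r2=22
after ADD r1, r7, r5: r1=6+18=24
after SUB r5, r1, r2: r5=24-22=2
after MOD r5, r7, #17: r5=6%17=6
after ADD r1, r7, r2: r1=6+22=28
after LDR r7, [44]: r7=M[44]=30
after OR r5, r5, r7: r5=6|30=30
after AND r1, r5, #12: r1=30&12=12
after SUB r2, r1, r5: r2=12-30=-18
after LSL r7, r1, #3: r7=12<<3=96
after XOR r2, r7, #17: r2=96^17=113
after XOR r7, r2, #20: r7=113^20=101
STR r2, [48] → M[48]=113
halt.

113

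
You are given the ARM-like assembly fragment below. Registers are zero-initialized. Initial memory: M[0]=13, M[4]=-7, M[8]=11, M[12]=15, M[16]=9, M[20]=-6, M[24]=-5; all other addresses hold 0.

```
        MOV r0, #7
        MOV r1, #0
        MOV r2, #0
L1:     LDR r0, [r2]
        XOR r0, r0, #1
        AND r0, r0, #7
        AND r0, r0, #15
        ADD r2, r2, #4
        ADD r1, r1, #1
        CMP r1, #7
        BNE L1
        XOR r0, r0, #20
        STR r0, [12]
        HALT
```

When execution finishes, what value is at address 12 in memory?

22

after MOV r0, #7: r0=7
after MOV r1, #0: r1=0
after MOV r2, #0: r2=0
after LDR r0, [r2]: r0=M[0]=13
after XOR r0, r0, #1: r0=13^1=12
after AND r0, r0, #7: r0=12&7=4
after AND r0, r0, #15: r0=4&15=4
after ADD r2, r2, #4: r2=0+4=4
after ADD r1, r1, #1: r1=0+1=1
CMP r1, #7  (cmp 1,7)
BNE L1: taken
after LDR r0, [r2]: r0=M[4]=-7
after XOR r0, r0, #1: r0=(-7)^1=-8
after AND r0, r0, #7: r0=(-8)&7=0
after AND r0, r0, #15: r0=0&15=0
after ADD r2, r2, #4: r2=4+4=8
after ADD r1, r1, #1: r1=1+1=2
CMP r1, #7  (cmp 2,7)
BNE L1: taken
after LDR r0, [r2]: r0=M[8]=11
after XOR r0, r0, #1: r0=11^1=10
after AND r0, r0, #7: r0=10&7=2
after AND r0, r0, #15: r0=2&15=2
after ADD r2, r2, #4: r2=8+4=12
after ADD r1, r1, #1: r1=2+1=3
CMP r1, #7  (cmp 3,7)
BNE L1: taken
after LDR r0, [r2]: r0=M[12]=15
after XOR r0, r0, #1: r0=15^1=14
after AND r0, r0, #7: r0=14&7=6
after AND r0, r0, #15: r0=6&15=6
after ADD r2, r2, #4: r2=12+4=16
after ADD r1, r1, #1: r1=3+1=4
CMP r1, #7  (cmp 4,7)
BNE L1: taken
after LDR r0, [r2]: r0=M[16]=9
after XOR r0, r0, #1: r0=9^1=8
after AND r0, r0, #7: r0=8&7=0
after AND r0, r0, #15: r0=0&15=0
after ADD r2, r2, #4: r2=16+4=20
after ADD r1, r1, #1: r1=4+1=5
CMP r1, #7  (cmp 5,7)
BNE L1: taken
after LDR r0, [r2]: r0=M[20]=-6
after XOR r0, r0, #1: r0=(-6)^1=-5
after AND r0, r0, #7: r0=(-5)&7=3
after AND r0, r0, #15: r0=3&15=3
after ADD r2, r2, #4: r2=20+4=24
after ADD r1, r1, #1: r1=5+1=6
CMP r1, #7  (cmp 6,7)
BNE L1: taken
after LDR r0, [r2]: r0=M[24]=-5
after XOR r0, r0, #1: r0=(-5)^1=-6
after AND r0, r0, #7: r0=(-6)&7=2
after AND r0, r0, #15: r0=2&15=2
after ADD r2, r2, #4: r2=24+4=28
after ADD r1, r1, #1: r1=6+1=7
CMP r1, #7  (cmp 7,7)
BNE L1: not taken
after XOR r0, r0, #20: r0=2^20=22
STR r0, [12] → M[12]=22
halt.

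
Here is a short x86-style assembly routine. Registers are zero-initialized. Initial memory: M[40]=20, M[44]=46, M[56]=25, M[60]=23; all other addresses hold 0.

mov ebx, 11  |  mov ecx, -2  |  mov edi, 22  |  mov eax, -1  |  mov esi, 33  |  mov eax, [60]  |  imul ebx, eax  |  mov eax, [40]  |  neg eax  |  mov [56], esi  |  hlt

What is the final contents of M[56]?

ebx=11
ecx=-2
edi=22
eax=-1
esi=33
eax=M[60]=23
ebx=11*23=253
eax=M[40]=20
eax=-(20)=-20
mov [56], esi → M[56]=33
halt.

33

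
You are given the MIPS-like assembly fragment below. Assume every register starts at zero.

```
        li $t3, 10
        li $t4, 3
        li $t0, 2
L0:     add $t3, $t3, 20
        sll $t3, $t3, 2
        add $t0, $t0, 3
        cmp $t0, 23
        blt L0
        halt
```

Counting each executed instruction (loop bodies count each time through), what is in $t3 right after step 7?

li $t3, 10 → $t3=10
li $t4, 3 → $t4=3
li $t0, 2 → $t0=2
add $t3, $t3, 20 → $t3=10+20=30
sll $t3, $t3, 2 → $t3=30<<2=120
add $t0, $t0, 3 → $t0=2+3=5
cmp $t0, 23  (cmp 5,23)
After step 7: $t3 = 120.

120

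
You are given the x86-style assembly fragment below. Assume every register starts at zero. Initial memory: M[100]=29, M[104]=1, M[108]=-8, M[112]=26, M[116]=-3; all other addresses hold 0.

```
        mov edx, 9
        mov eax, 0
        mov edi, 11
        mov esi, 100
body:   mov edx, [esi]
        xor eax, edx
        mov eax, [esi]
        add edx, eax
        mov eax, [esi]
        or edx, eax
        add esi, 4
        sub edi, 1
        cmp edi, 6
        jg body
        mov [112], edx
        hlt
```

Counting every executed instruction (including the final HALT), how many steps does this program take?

56

after mov edx, 9: edx=9
after mov eax, 0: eax=0
after mov edi, 11: edi=11
after mov esi, 100: esi=100
after mov edx, [esi]: edx=M[100]=29
after xor eax, edx: eax=0^29=29
after mov eax, [esi]: eax=M[100]=29
after add edx, eax: edx=29+29=58
after mov eax, [esi]: eax=M[100]=29
after or edx, eax: edx=58|29=63
after add esi, 4: esi=100+4=104
after sub edi, 1: edi=11-1=10
cmp edi, 6  (cmp 10,6)
jg body: taken
after mov edx, [esi]: edx=M[104]=1
after xor eax, edx: eax=29^1=28
after mov eax, [esi]: eax=M[104]=1
after add edx, eax: edx=1+1=2
after mov eax, [esi]: eax=M[104]=1
after or edx, eax: edx=2|1=3
after add esi, 4: esi=104+4=108
after sub edi, 1: edi=10-1=9
cmp edi, 6  (cmp 9,6)
jg body: taken
after mov edx, [esi]: edx=M[108]=-8
after xor eax, edx: eax=1^(-8)=-7
after mov eax, [esi]: eax=M[108]=-8
after add edx, eax: edx=(-8)+(-8)=-16
after mov eax, [esi]: eax=M[108]=-8
after or edx, eax: edx=(-16)|(-8)=-8
after add esi, 4: esi=108+4=112
after sub edi, 1: edi=9-1=8
cmp edi, 6  (cmp 8,6)
jg body: taken
after mov edx, [esi]: edx=M[112]=26
after xor eax, edx: eax=(-8)^26=-30
after mov eax, [esi]: eax=M[112]=26
after add edx, eax: edx=26+26=52
after mov eax, [esi]: eax=M[112]=26
after or edx, eax: edx=52|26=62
after add esi, 4: esi=112+4=116
after sub edi, 1: edi=8-1=7
cmp edi, 6  (cmp 7,6)
jg body: taken
after mov edx, [esi]: edx=M[116]=-3
after xor eax, edx: eax=26^(-3)=-25
after mov eax, [esi]: eax=M[116]=-3
after add edx, eax: edx=(-3)+(-3)=-6
after mov eax, [esi]: eax=M[116]=-3
after or edx, eax: edx=(-6)|(-3)=-1
after add esi, 4: esi=116+4=120
after sub edi, 1: edi=7-1=6
cmp edi, 6  (cmp 6,6)
jg body: not taken
mov [112], edx → M[112]=-1
halt.
Total executed instructions: 56.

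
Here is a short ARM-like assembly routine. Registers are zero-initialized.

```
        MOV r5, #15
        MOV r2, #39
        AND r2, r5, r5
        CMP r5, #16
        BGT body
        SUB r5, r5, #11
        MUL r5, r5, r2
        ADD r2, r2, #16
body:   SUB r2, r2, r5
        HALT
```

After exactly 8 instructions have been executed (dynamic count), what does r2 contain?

after MOV r5, #15: r5=15
after MOV r2, #39: r2=39
after AND r2, r5, r5: r2=15&15=15
CMP r5, #16  (cmp 15,16)
BGT body: not taken
after SUB r5, r5, #11: r5=15-11=4
after MUL r5, r5, r2: r5=4*15=60
after ADD r2, r2, #16: r2=15+16=31
After step 8: r2 = 31.

31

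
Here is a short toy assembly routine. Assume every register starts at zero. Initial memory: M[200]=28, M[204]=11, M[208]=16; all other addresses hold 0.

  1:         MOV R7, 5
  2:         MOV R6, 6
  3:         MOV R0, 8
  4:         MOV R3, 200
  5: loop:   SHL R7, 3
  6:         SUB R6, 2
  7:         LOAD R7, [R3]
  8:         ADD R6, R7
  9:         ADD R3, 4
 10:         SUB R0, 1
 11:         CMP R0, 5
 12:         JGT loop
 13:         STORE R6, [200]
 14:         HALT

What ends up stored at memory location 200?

55

MOV R7, 5 → R7=5
MOV R6, 6 → R6=6
MOV R0, 8 → R0=8
MOV R3, 200 → R3=200
SHL R7, 3 → R7=5<<3=40
SUB R6, 2 → R6=6-2=4
LOAD R7, [R3] → R7=M[200]=28
ADD R6, R7 → R6=4+28=32
ADD R3, 4 → R3=200+4=204
SUB R0, 1 → R0=8-1=7
CMP R0, 5  (cmp 7,5)
JGT loop: taken
SHL R7, 3 → R7=28<<3=224
SUB R6, 2 → R6=32-2=30
LOAD R7, [R3] → R7=M[204]=11
ADD R6, R7 → R6=30+11=41
ADD R3, 4 → R3=204+4=208
SUB R0, 1 → R0=7-1=6
CMP R0, 5  (cmp 6,5)
JGT loop: taken
SHL R7, 3 → R7=11<<3=88
SUB R6, 2 → R6=41-2=39
LOAD R7, [R3] → R7=M[208]=16
ADD R6, R7 → R6=39+16=55
ADD R3, 4 → R3=208+4=212
SUB R0, 1 → R0=6-1=5
CMP R0, 5  (cmp 5,5)
JGT loop: not taken
STORE R6, [200] → M[200]=55
halt.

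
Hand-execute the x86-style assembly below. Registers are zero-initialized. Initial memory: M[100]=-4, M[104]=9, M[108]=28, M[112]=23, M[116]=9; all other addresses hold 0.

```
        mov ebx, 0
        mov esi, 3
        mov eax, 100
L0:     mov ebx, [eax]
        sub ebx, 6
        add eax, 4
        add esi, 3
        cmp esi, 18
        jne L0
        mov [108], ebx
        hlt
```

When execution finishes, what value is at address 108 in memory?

after mov ebx, 0: ebx=0
after mov esi, 3: esi=3
after mov eax, 100: eax=100
after mov ebx, [eax]: ebx=M[100]=-4
after sub ebx, 6: ebx=(-4)-6=-10
after add eax, 4: eax=100+4=104
after add esi, 3: esi=3+3=6
cmp esi, 18  (cmp 6,18)
jne L0: taken
after mov ebx, [eax]: ebx=M[104]=9
after sub ebx, 6: ebx=9-6=3
after add eax, 4: eax=104+4=108
after add esi, 3: esi=6+3=9
cmp esi, 18  (cmp 9,18)
jne L0: taken
after mov ebx, [eax]: ebx=M[108]=28
after sub ebx, 6: ebx=28-6=22
after add eax, 4: eax=108+4=112
after add esi, 3: esi=9+3=12
cmp esi, 18  (cmp 12,18)
jne L0: taken
after mov ebx, [eax]: ebx=M[112]=23
after sub ebx, 6: ebx=23-6=17
after add eax, 4: eax=112+4=116
after add esi, 3: esi=12+3=15
cmp esi, 18  (cmp 15,18)
jne L0: taken
after mov ebx, [eax]: ebx=M[116]=9
after sub ebx, 6: ebx=9-6=3
after add eax, 4: eax=116+4=120
after add esi, 3: esi=15+3=18
cmp esi, 18  (cmp 18,18)
jne L0: not taken
mov [108], ebx → M[108]=3
halt.

3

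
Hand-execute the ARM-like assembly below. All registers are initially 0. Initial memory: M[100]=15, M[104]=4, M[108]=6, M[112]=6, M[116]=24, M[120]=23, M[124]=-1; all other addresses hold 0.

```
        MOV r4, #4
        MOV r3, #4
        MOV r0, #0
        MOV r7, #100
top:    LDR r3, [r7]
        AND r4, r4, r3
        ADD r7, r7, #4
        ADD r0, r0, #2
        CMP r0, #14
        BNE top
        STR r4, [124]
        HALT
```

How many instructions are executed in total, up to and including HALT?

48

after MOV r4, #4: r4=4
after MOV r3, #4: r3=4
after MOV r0, #0: r0=0
after MOV r7, #100: r7=100
after LDR r3, [r7]: r3=M[100]=15
after AND r4, r4, r3: r4=4&15=4
after ADD r7, r7, #4: r7=100+4=104
after ADD r0, r0, #2: r0=0+2=2
CMP r0, #14  (cmp 2,14)
BNE top: taken
after LDR r3, [r7]: r3=M[104]=4
after AND r4, r4, r3: r4=4&4=4
after ADD r7, r7, #4: r7=104+4=108
after ADD r0, r0, #2: r0=2+2=4
CMP r0, #14  (cmp 4,14)
BNE top: taken
after LDR r3, [r7]: r3=M[108]=6
after AND r4, r4, r3: r4=4&6=4
after ADD r7, r7, #4: r7=108+4=112
after ADD r0, r0, #2: r0=4+2=6
CMP r0, #14  (cmp 6,14)
BNE top: taken
after LDR r3, [r7]: r3=M[112]=6
after AND r4, r4, r3: r4=4&6=4
after ADD r7, r7, #4: r7=112+4=116
after ADD r0, r0, #2: r0=6+2=8
CMP r0, #14  (cmp 8,14)
BNE top: taken
after LDR r3, [r7]: r3=M[116]=24
after AND r4, r4, r3: r4=4&24=0
after ADD r7, r7, #4: r7=116+4=120
after ADD r0, r0, #2: r0=8+2=10
CMP r0, #14  (cmp 10,14)
BNE top: taken
after LDR r3, [r7]: r3=M[120]=23
after AND r4, r4, r3: r4=0&23=0
after ADD r7, r7, #4: r7=120+4=124
after ADD r0, r0, #2: r0=10+2=12
CMP r0, #14  (cmp 12,14)
BNE top: taken
after LDR r3, [r7]: r3=M[124]=-1
after AND r4, r4, r3: r4=0&(-1)=0
after ADD r7, r7, #4: r7=124+4=128
after ADD r0, r0, #2: r0=12+2=14
CMP r0, #14  (cmp 14,14)
BNE top: not taken
STR r4, [124] → M[124]=0
halt.
Total executed instructions: 48.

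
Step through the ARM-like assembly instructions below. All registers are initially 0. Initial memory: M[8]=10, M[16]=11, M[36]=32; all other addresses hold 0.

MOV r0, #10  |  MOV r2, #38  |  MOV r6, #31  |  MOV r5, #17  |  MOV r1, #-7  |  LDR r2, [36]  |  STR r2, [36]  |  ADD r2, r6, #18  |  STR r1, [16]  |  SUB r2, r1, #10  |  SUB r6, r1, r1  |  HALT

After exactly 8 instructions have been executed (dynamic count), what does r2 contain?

after MOV r0, #10: r0=10
after MOV r2, #38: r2=38
after MOV r6, #31: r6=31
after MOV r5, #17: r5=17
after MOV r1, #-7: r1=-7
after LDR r2, [36]: r2=M[36]=32
STR r2, [36] → M[36]=32
after ADD r2, r6, #18: r2=31+18=49
After step 8: r2 = 49.

49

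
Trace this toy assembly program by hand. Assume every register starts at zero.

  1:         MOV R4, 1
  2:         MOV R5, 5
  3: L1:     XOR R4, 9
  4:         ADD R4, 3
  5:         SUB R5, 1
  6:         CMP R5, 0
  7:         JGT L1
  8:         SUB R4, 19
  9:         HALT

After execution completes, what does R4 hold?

-16

after MOV R4, 1: R4=1
after MOV R5, 5: R5=5
after XOR R4, 9: R4=1^9=8
after ADD R4, 3: R4=8+3=11
after SUB R5, 1: R5=5-1=4
CMP R5, 0  (cmp 4,0)
JGT L1: taken
after XOR R4, 9: R4=11^9=2
after ADD R4, 3: R4=2+3=5
after SUB R5, 1: R5=4-1=3
CMP R5, 0  (cmp 3,0)
JGT L1: taken
after XOR R4, 9: R4=5^9=12
after ADD R4, 3: R4=12+3=15
after SUB R5, 1: R5=3-1=2
CMP R5, 0  (cmp 2,0)
JGT L1: taken
after XOR R4, 9: R4=15^9=6
after ADD R4, 3: R4=6+3=9
after SUB R5, 1: R5=2-1=1
CMP R5, 0  (cmp 1,0)
JGT L1: taken
after XOR R4, 9: R4=9^9=0
after ADD R4, 3: R4=0+3=3
after SUB R5, 1: R5=1-1=0
CMP R5, 0  (cmp 0,0)
JGT L1: not taken
after SUB R4, 19: R4=3-19=-16
halt.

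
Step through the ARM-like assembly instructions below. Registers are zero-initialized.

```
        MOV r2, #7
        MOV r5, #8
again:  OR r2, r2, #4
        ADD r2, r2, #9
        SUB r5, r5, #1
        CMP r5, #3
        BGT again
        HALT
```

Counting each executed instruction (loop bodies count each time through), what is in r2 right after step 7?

16

after MOV r2, #7: r2=7
after MOV r5, #8: r5=8
after OR r2, r2, #4: r2=7|4=7
after ADD r2, r2, #9: r2=7+9=16
after SUB r5, r5, #1: r5=8-1=7
CMP r5, #3  (cmp 7,3)
BGT again: taken
After step 7: r2 = 16.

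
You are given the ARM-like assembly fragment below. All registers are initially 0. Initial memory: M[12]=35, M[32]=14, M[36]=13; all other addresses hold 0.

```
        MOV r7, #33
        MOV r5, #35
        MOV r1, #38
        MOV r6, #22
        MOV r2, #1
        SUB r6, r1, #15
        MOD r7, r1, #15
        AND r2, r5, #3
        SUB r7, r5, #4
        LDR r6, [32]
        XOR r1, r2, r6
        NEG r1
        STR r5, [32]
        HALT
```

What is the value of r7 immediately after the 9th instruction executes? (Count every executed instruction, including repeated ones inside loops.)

after MOV r7, #33: r7=33
after MOV r5, #35: r5=35
after MOV r1, #38: r1=38
after MOV r6, #22: r6=22
after MOV r2, #1: r2=1
after SUB r6, r1, #15: r6=38-15=23
after MOD r7, r1, #15: r7=38%15=8
after AND r2, r5, #3: r2=35&3=3
after SUB r7, r5, #4: r7=35-4=31
After step 9: r7 = 31.

31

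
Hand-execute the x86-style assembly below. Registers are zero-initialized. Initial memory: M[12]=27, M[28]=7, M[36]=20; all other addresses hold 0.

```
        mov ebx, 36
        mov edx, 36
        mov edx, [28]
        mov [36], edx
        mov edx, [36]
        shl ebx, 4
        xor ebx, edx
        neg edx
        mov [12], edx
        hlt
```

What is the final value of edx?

ebx=36
edx=36
edx=M[28]=7
mov [36], edx → M[36]=7
edx=M[36]=7
ebx=36<<4=576
ebx=576^7=583
edx=-(7)=-7
mov [12], edx → M[12]=-7
halt.

-7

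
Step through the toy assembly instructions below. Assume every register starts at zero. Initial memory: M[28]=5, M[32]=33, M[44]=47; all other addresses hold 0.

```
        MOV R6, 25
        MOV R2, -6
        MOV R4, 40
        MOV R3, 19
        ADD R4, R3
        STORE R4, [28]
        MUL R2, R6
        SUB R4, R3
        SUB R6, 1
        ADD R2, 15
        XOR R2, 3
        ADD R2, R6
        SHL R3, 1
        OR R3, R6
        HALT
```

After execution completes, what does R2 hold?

-110

R6=25
R2=-6
R4=40
R3=19
R4=40+19=59
STORE R4, [28] → M[28]=59
R2=(-6)*25=-150
R4=59-19=40
R6=25-1=24
R2=(-150)+15=-135
R2=(-135)^3=-134
R2=(-134)+24=-110
R3=19<<1=38
R3=38|24=62
halt.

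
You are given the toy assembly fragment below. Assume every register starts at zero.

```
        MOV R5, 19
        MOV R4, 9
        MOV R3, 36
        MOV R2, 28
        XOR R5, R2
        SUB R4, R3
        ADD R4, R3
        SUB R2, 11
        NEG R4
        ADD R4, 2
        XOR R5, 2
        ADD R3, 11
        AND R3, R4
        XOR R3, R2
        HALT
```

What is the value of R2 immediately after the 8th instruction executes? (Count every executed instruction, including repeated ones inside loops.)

17

R5=19
R4=9
R3=36
R2=28
R5=19^28=15
R4=9-36=-27
R4=(-27)+36=9
R2=28-11=17
After step 8: R2 = 17.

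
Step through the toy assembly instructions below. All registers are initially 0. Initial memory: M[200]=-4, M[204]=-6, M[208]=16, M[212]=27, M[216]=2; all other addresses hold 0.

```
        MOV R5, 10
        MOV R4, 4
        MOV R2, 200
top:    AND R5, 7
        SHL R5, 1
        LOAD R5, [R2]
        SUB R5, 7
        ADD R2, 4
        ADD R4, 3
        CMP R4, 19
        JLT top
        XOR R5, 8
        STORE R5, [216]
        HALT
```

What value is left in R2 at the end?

R5=10
R4=4
R2=200
R5=10&7=2
R5=2<<1=4
R5=M[200]=-4
R5=(-4)-7=-11
R2=200+4=204
R4=4+3=7
CMP R4, 19  (cmp 7,19)
JLT top: taken
R5=(-11)&7=5
R5=5<<1=10
R5=M[204]=-6
R5=(-6)-7=-13
R2=204+4=208
R4=7+3=10
CMP R4, 19  (cmp 10,19)
JLT top: taken
R5=(-13)&7=3
R5=3<<1=6
R5=M[208]=16
R5=16-7=9
R2=208+4=212
R4=10+3=13
CMP R4, 19  (cmp 13,19)
JLT top: taken
R5=9&7=1
R5=1<<1=2
R5=M[212]=27
R5=27-7=20
R2=212+4=216
R4=13+3=16
CMP R4, 19  (cmp 16,19)
JLT top: taken
R5=20&7=4
R5=4<<1=8
R5=M[216]=2
R5=2-7=-5
R2=216+4=220
R4=16+3=19
CMP R4, 19  (cmp 19,19)
JLT top: not taken
R5=(-5)^8=-13
STORE R5, [216] → M[216]=-13
halt.

220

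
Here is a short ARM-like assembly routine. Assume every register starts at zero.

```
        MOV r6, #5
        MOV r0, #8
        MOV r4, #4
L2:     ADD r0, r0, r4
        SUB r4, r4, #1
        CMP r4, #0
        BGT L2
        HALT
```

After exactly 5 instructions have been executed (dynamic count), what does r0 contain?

12

r6=5
r0=8
r4=4
r0=8+4=12
r4=4-1=3
After step 5: r0 = 12.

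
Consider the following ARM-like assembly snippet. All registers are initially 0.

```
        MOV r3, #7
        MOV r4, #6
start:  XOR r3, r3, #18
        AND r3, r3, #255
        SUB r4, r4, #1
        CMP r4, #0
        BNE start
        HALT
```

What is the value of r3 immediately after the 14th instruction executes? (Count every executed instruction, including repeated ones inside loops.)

MOV r3, #7 → r3=7
MOV r4, #6 → r4=6
XOR r3, r3, #18 → r3=7^18=21
AND r3, r3, #255 → r3=21&255=21
SUB r4, r4, #1 → r4=6-1=5
CMP r4, #0  (cmp 5,0)
BNE start: taken
XOR r3, r3, #18 → r3=21^18=7
AND r3, r3, #255 → r3=7&255=7
SUB r4, r4, #1 → r4=5-1=4
CMP r4, #0  (cmp 4,0)
BNE start: taken
XOR r3, r3, #18 → r3=7^18=21
AND r3, r3, #255 → r3=21&255=21
After step 14: r3 = 21.

21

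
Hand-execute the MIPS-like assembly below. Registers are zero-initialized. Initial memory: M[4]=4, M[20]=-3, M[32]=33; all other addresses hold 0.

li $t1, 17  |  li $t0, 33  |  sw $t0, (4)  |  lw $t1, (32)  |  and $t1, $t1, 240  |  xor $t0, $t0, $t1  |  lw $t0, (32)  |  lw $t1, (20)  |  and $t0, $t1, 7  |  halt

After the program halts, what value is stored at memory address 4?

33

li $t1, 17 → $t1=17
li $t0, 33 → $t0=33
sw $t0, (4) → M[4]=33
lw $t1, (32) → $t1=M[32]=33
and $t1, $t1, 240 → $t1=33&240=32
xor $t0, $t0, $t1 → $t0=33^32=1
lw $t0, (32) → $t0=M[32]=33
lw $t1, (20) → $t1=M[20]=-3
and $t0, $t1, 7 → $t0=(-3)&7=5
halt.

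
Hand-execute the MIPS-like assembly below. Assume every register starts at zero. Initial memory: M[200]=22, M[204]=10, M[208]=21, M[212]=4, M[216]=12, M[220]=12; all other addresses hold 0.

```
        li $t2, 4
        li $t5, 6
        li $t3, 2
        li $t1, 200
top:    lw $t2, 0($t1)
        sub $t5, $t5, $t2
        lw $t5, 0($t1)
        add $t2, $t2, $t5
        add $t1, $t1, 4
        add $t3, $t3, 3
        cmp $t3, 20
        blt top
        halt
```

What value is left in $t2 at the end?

li $t2, 4 → $t2=4
li $t5, 6 → $t5=6
li $t3, 2 → $t3=2
li $t1, 200 → $t1=200
lw $t2, 0($t1) → $t2=M[200]=22
sub $t5, $t5, $t2 → $t5=6-22=-16
lw $t5, 0($t1) → $t5=M[200]=22
add $t2, $t2, $t5 → $t2=22+22=44
add $t1, $t1, 4 → $t1=200+4=204
add $t3, $t3, 3 → $t3=2+3=5
cmp $t3, 20  (cmp 5,20)
blt top: taken
lw $t2, 0($t1) → $t2=M[204]=10
sub $t5, $t5, $t2 → $t5=22-10=12
lw $t5, 0($t1) → $t5=M[204]=10
add $t2, $t2, $t5 → $t2=10+10=20
add $t1, $t1, 4 → $t1=204+4=208
add $t3, $t3, 3 → $t3=5+3=8
cmp $t3, 20  (cmp 8,20)
blt top: taken
lw $t2, 0($t1) → $t2=M[208]=21
sub $t5, $t5, $t2 → $t5=10-21=-11
lw $t5, 0($t1) → $t5=M[208]=21
add $t2, $t2, $t5 → $t2=21+21=42
add $t1, $t1, 4 → $t1=208+4=212
add $t3, $t3, 3 → $t3=8+3=11
cmp $t3, 20  (cmp 11,20)
blt top: taken
lw $t2, 0($t1) → $t2=M[212]=4
sub $t5, $t5, $t2 → $t5=21-4=17
lw $t5, 0($t1) → $t5=M[212]=4
add $t2, $t2, $t5 → $t2=4+4=8
add $t1, $t1, 4 → $t1=212+4=216
add $t3, $t3, 3 → $t3=11+3=14
cmp $t3, 20  (cmp 14,20)
blt top: taken
lw $t2, 0($t1) → $t2=M[216]=12
sub $t5, $t5, $t2 → $t5=4-12=-8
lw $t5, 0($t1) → $t5=M[216]=12
add $t2, $t2, $t5 → $t2=12+12=24
add $t1, $t1, 4 → $t1=216+4=220
add $t3, $t3, 3 → $t3=14+3=17
cmp $t3, 20  (cmp 17,20)
blt top: taken
lw $t2, 0($t1) → $t2=M[220]=12
sub $t5, $t5, $t2 → $t5=12-12=0
lw $t5, 0($t1) → $t5=M[220]=12
add $t2, $t2, $t5 → $t2=12+12=24
add $t1, $t1, 4 → $t1=220+4=224
add $t3, $t3, 3 → $t3=17+3=20
cmp $t3, 20  (cmp 20,20)
blt top: not taken
halt.

24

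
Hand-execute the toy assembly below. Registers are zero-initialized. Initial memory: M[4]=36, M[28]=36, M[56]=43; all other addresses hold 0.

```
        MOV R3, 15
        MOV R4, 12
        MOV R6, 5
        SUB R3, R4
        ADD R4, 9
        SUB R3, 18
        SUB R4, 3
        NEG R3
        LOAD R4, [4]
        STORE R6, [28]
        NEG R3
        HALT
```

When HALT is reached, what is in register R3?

after MOV R3, 15: R3=15
after MOV R4, 12: R4=12
after MOV R6, 5: R6=5
after SUB R3, R4: R3=15-12=3
after ADD R4, 9: R4=12+9=21
after SUB R3, 18: R3=3-18=-15
after SUB R4, 3: R4=21-3=18
after NEG R3: R3=-(-15)=15
after LOAD R4, [4]: R4=M[4]=36
STORE R6, [28] → M[28]=5
after NEG R3: R3=-(15)=-15
halt.

-15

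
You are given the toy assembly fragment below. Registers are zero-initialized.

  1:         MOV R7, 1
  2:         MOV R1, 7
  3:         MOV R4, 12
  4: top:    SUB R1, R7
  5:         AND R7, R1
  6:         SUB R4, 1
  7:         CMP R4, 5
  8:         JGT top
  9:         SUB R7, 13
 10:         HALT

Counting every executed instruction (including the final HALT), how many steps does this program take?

MOV R7, 1 → R7=1
MOV R1, 7 → R1=7
MOV R4, 12 → R4=12
SUB R1, R7 → R1=7-1=6
AND R7, R1 → R7=1&6=0
SUB R4, 1 → R4=12-1=11
CMP R4, 5  (cmp 11,5)
JGT top: taken
SUB R1, R7 → R1=6-0=6
AND R7, R1 → R7=0&6=0
SUB R4, 1 → R4=11-1=10
CMP R4, 5  (cmp 10,5)
JGT top: taken
SUB R1, R7 → R1=6-0=6
AND R7, R1 → R7=0&6=0
SUB R4, 1 → R4=10-1=9
CMP R4, 5  (cmp 9,5)
JGT top: taken
SUB R1, R7 → R1=6-0=6
AND R7, R1 → R7=0&6=0
SUB R4, 1 → R4=9-1=8
CMP R4, 5  (cmp 8,5)
JGT top: taken
SUB R1, R7 → R1=6-0=6
AND R7, R1 → R7=0&6=0
SUB R4, 1 → R4=8-1=7
CMP R4, 5  (cmp 7,5)
JGT top: taken
SUB R1, R7 → R1=6-0=6
AND R7, R1 → R7=0&6=0
SUB R4, 1 → R4=7-1=6
CMP R4, 5  (cmp 6,5)
JGT top: taken
SUB R1, R7 → R1=6-0=6
AND R7, R1 → R7=0&6=0
SUB R4, 1 → R4=6-1=5
CMP R4, 5  (cmp 5,5)
JGT top: not taken
SUB R7, 13 → R7=0-13=-13
halt.
Total executed instructions: 40.

40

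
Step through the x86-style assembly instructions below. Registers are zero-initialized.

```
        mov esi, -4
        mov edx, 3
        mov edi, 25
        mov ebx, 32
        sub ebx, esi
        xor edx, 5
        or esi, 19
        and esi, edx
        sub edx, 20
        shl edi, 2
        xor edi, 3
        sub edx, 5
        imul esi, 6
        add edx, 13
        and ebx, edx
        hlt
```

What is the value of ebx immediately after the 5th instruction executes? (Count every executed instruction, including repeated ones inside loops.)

36

mov esi, -4 → esi=-4
mov edx, 3 → edx=3
mov edi, 25 → edi=25
mov ebx, 32 → ebx=32
sub ebx, esi → ebx=32-(-4)=36
After step 5: ebx = 36.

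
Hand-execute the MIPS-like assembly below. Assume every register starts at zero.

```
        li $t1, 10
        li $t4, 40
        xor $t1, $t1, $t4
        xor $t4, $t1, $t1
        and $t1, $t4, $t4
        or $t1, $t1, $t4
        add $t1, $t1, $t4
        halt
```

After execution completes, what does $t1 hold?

0

after li $t1, 10: $t1=10
after li $t4, 40: $t4=40
after xor $t1, $t1, $t4: $t1=10^40=34
after xor $t4, $t1, $t1: $t4=34^34=0
after and $t1, $t4, $t4: $t1=0&0=0
after or $t1, $t1, $t4: $t1=0|0=0
after add $t1, $t1, $t4: $t1=0+0=0
halt.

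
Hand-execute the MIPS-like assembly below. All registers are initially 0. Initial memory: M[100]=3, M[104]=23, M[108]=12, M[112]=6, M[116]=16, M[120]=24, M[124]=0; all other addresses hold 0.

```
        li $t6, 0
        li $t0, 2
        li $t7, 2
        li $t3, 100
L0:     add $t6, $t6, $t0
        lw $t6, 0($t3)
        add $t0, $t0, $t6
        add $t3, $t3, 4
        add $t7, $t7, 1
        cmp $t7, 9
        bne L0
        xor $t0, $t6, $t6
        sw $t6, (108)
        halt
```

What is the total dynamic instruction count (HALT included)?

56

li $t6, 0 → $t6=0
li $t0, 2 → $t0=2
li $t7, 2 → $t7=2
li $t3, 100 → $t3=100
add $t6, $t6, $t0 → $t6=0+2=2
lw $t6, 0($t3) → $t6=M[100]=3
add $t0, $t0, $t6 → $t0=2+3=5
add $t3, $t3, 4 → $t3=100+4=104
add $t7, $t7, 1 → $t7=2+1=3
cmp $t7, 9  (cmp 3,9)
bne L0: taken
add $t6, $t6, $t0 → $t6=3+5=8
lw $t6, 0($t3) → $t6=M[104]=23
add $t0, $t0, $t6 → $t0=5+23=28
add $t3, $t3, 4 → $t3=104+4=108
add $t7, $t7, 1 → $t7=3+1=4
cmp $t7, 9  (cmp 4,9)
bne L0: taken
add $t6, $t6, $t0 → $t6=23+28=51
lw $t6, 0($t3) → $t6=M[108]=12
add $t0, $t0, $t6 → $t0=28+12=40
add $t3, $t3, 4 → $t3=108+4=112
add $t7, $t7, 1 → $t7=4+1=5
cmp $t7, 9  (cmp 5,9)
bne L0: taken
add $t6, $t6, $t0 → $t6=12+40=52
lw $t6, 0($t3) → $t6=M[112]=6
add $t0, $t0, $t6 → $t0=40+6=46
add $t3, $t3, 4 → $t3=112+4=116
add $t7, $t7, 1 → $t7=5+1=6
cmp $t7, 9  (cmp 6,9)
bne L0: taken
add $t6, $t6, $t0 → $t6=6+46=52
lw $t6, 0($t3) → $t6=M[116]=16
add $t0, $t0, $t6 → $t0=46+16=62
add $t3, $t3, 4 → $t3=116+4=120
add $t7, $t7, 1 → $t7=6+1=7
cmp $t7, 9  (cmp 7,9)
bne L0: taken
add $t6, $t6, $t0 → $t6=16+62=78
lw $t6, 0($t3) → $t6=M[120]=24
add $t0, $t0, $t6 → $t0=62+24=86
add $t3, $t3, 4 → $t3=120+4=124
add $t7, $t7, 1 → $t7=7+1=8
cmp $t7, 9  (cmp 8,9)
bne L0: taken
add $t6, $t6, $t0 → $t6=24+86=110
lw $t6, 0($t3) → $t6=M[124]=0
add $t0, $t0, $t6 → $t0=86+0=86
add $t3, $t3, 4 → $t3=124+4=128
add $t7, $t7, 1 → $t7=8+1=9
cmp $t7, 9  (cmp 9,9)
bne L0: not taken
xor $t0, $t6, $t6 → $t0=0^0=0
sw $t6, (108) → M[108]=0
halt.
Total executed instructions: 56.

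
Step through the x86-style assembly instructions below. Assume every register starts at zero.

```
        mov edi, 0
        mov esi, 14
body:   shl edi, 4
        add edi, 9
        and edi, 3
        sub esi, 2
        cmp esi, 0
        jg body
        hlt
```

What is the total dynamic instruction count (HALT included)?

45

after mov edi, 0: edi=0
after mov esi, 14: esi=14
after shl edi, 4: edi=0<<4=0
after add edi, 9: edi=0+9=9
after and edi, 3: edi=9&3=1
after sub esi, 2: esi=14-2=12
cmp esi, 0  (cmp 12,0)
jg body: taken
after shl edi, 4: edi=1<<4=16
after add edi, 9: edi=16+9=25
after and edi, 3: edi=25&3=1
after sub esi, 2: esi=12-2=10
cmp esi, 0  (cmp 10,0)
jg body: taken
after shl edi, 4: edi=1<<4=16
after add edi, 9: edi=16+9=25
after and edi, 3: edi=25&3=1
after sub esi, 2: esi=10-2=8
cmp esi, 0  (cmp 8,0)
jg body: taken
after shl edi, 4: edi=1<<4=16
after add edi, 9: edi=16+9=25
after and edi, 3: edi=25&3=1
after sub esi, 2: esi=8-2=6
cmp esi, 0  (cmp 6,0)
jg body: taken
after shl edi, 4: edi=1<<4=16
after add edi, 9: edi=16+9=25
after and edi, 3: edi=25&3=1
after sub esi, 2: esi=6-2=4
cmp esi, 0  (cmp 4,0)
jg body: taken
after shl edi, 4: edi=1<<4=16
after add edi, 9: edi=16+9=25
after and edi, 3: edi=25&3=1
after sub esi, 2: esi=4-2=2
cmp esi, 0  (cmp 2,0)
jg body: taken
after shl edi, 4: edi=1<<4=16
after add edi, 9: edi=16+9=25
after and edi, 3: edi=25&3=1
after sub esi, 2: esi=2-2=0
cmp esi, 0  (cmp 0,0)
jg body: not taken
halt.
Total executed instructions: 45.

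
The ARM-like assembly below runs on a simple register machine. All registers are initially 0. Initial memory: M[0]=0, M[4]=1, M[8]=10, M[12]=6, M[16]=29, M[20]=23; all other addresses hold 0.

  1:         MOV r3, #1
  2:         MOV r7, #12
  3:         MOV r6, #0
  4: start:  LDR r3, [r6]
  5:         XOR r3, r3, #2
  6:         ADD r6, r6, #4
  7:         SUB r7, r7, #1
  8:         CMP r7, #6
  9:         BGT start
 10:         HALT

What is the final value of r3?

21

MOV r3, #1 → r3=1
MOV r7, #12 → r7=12
MOV r6, #0 → r6=0
LDR r3, [r6] → r3=M[0]=0
XOR r3, r3, #2 → r3=0^2=2
ADD r6, r6, #4 → r6=0+4=4
SUB r7, r7, #1 → r7=12-1=11
CMP r7, #6  (cmp 11,6)
BGT start: taken
LDR r3, [r6] → r3=M[4]=1
XOR r3, r3, #2 → r3=1^2=3
ADD r6, r6, #4 → r6=4+4=8
SUB r7, r7, #1 → r7=11-1=10
CMP r7, #6  (cmp 10,6)
BGT start: taken
LDR r3, [r6] → r3=M[8]=10
XOR r3, r3, #2 → r3=10^2=8
ADD r6, r6, #4 → r6=8+4=12
SUB r7, r7, #1 → r7=10-1=9
CMP r7, #6  (cmp 9,6)
BGT start: taken
LDR r3, [r6] → r3=M[12]=6
XOR r3, r3, #2 → r3=6^2=4
ADD r6, r6, #4 → r6=12+4=16
SUB r7, r7, #1 → r7=9-1=8
CMP r7, #6  (cmp 8,6)
BGT start: taken
LDR r3, [r6] → r3=M[16]=29
XOR r3, r3, #2 → r3=29^2=31
ADD r6, r6, #4 → r6=16+4=20
SUB r7, r7, #1 → r7=8-1=7
CMP r7, #6  (cmp 7,6)
BGT start: taken
LDR r3, [r6] → r3=M[20]=23
XOR r3, r3, #2 → r3=23^2=21
ADD r6, r6, #4 → r6=20+4=24
SUB r7, r7, #1 → r7=7-1=6
CMP r7, #6  (cmp 6,6)
BGT start: not taken
halt.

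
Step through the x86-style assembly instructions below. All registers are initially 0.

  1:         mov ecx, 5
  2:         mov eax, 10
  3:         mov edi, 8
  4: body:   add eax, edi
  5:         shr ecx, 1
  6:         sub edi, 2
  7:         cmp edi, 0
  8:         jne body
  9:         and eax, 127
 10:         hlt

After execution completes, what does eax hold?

30

after mov ecx, 5: ecx=5
after mov eax, 10: eax=10
after mov edi, 8: edi=8
after add eax, edi: eax=10+8=18
after shr ecx, 1: ecx=5>>1=2
after sub edi, 2: edi=8-2=6
cmp edi, 0  (cmp 6,0)
jne body: taken
after add eax, edi: eax=18+6=24
after shr ecx, 1: ecx=2>>1=1
after sub edi, 2: edi=6-2=4
cmp edi, 0  (cmp 4,0)
jne body: taken
after add eax, edi: eax=24+4=28
after shr ecx, 1: ecx=1>>1=0
after sub edi, 2: edi=4-2=2
cmp edi, 0  (cmp 2,0)
jne body: taken
after add eax, edi: eax=28+2=30
after shr ecx, 1: ecx=0>>1=0
after sub edi, 2: edi=2-2=0
cmp edi, 0  (cmp 0,0)
jne body: not taken
after and eax, 127: eax=30&127=30
halt.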